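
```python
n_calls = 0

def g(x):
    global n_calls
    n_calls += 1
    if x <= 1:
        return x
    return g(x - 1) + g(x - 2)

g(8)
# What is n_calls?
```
Call trace (a repeated sub-call is expanded the first time; later identical calls just restate its return value):
g(x=8)
  g(x=7)
    g(x=6)
      g(x=5)
        g(x=4)
          g(x=3)
            g(x=2)
              g(x=1)
              -> return 1
              g(x=0)
              -> return 0
            -> return 1
            g(x=1)
            -> return 1
          -> return 2
          g(x=2) -> return 1  (same call as traced above)
        -> return 3
        g(x=3) -> return 2  (same call as traced above)
      -> return 5
      g(x=4) -> return 3  (same call as traced above)
    -> return 8
    g(x=5) -> return 5  (same call as traced above)
  -> return 13
  g(x=6) -> return 8  (same call as traced above)
-> return 21

n_calls is incremented once per call, so count the calls in each subtree. Let C(x) = number of calls made by g(x).
C(0) = C(1) = 1 (base case, no recursion); C(x) = 1 + C(x - 1) + C(x - 2) otherwise.
C(2) = 1 + C(1) + C(0) = 1 + 1 + 1 = 3
C(3) = 1 + C(2) + C(1) = 1 + 3 + 1 = 5
C(4) = 1 + C(3) + C(2) = 1 + 5 + 3 = 9
C(5) = 1 + C(4) + C(3) = 1 + 9 + 5 = 15
C(6) = 1 + C(5) + C(4) = 1 + 15 + 9 = 25
C(7) = 1 + C(6) + C(5) = 1 + 25 + 15 = 41
C(8) = 1 + C(7) + C(6) = 1 + 41 + 25 = 67
n_calls = C(8) = 67

Final answer: 67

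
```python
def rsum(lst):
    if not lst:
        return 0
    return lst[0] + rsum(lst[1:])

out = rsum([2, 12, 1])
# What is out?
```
Call trace:
rsum(lst=[2, 12, 1])
  rsum(lst=[12, 1])
    rsum(lst=[1])
      rsum(lst=[])
      -> return 0
    -> return 1
  -> return 13
-> return 15

Final answer: 15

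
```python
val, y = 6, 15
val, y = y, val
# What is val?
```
Trace:
  val=6, y=15
  val=15, y=6

Final answer: 15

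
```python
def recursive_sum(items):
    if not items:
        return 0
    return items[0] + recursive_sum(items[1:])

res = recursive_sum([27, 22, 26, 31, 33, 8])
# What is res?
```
Call trace:
recursive_sum(items=[27, 22, 26, 31, 33, 8])
  recursive_sum(items=[22, 26, 31, 33, 8])
    recursive_sum(items=[26, 31, 33, 8])
      recursive_sum(items=[31, 33, 8])
        recursive_sum(items=[33, 8])
          recursive_sum(items=[8])
            recursive_sum(items=[])
            -> return 0
          -> return 8
        -> return 41
      -> return 72
    -> return 98
  -> return 120
-> return 147

Final answer: 147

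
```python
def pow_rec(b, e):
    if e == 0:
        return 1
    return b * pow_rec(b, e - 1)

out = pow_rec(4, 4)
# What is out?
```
Call trace:
pow_rec(b=4, e=4)
  pow_rec(b=4, e=3)
    pow_rec(b=4, e=2)
      pow_rec(b=4, e=1)
        pow_rec(b=4, e=0)
        -> return 1
      -> return 4
    -> return 16
  -> return 64
-> return 256

Final answer: 256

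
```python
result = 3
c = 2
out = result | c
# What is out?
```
Trace:
  result=3
  result=3, c=2
  result=3, c=2, out=3

Final answer: 3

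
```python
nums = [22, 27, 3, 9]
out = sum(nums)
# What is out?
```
Trace:
  nums=[22, 27, 3, 9]
  nums=[22, 27, 3, 9], out=61

Final answer: 61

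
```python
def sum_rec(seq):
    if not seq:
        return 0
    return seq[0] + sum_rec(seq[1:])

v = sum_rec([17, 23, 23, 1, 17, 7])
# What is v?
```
Call trace:
sum_rec(seq=[17, 23, 23, 1, 17, 7])
  sum_rec(seq=[23, 23, 1, 17, 7])
    sum_rec(seq=[23, 1, 17, 7])
      sum_rec(seq=[1, 17, 7])
        sum_rec(seq=[17, 7])
          sum_rec(seq=[7])
            sum_rec(seq=[])
            -> return 0
          -> return 7
        -> return 24
      -> return 25
    -> return 48
  -> return 71
-> return 88

Final answer: 88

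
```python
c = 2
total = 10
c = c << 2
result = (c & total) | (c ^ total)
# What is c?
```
Trace:
  c=2
  c=2, total=10
  c=8, total=10
  c=8, total=10, result=10

Final answer: 8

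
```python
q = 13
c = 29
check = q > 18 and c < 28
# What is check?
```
Trace:
  q=13
  q=13, c=29
  q=13, c=29, check=False

Final answer: False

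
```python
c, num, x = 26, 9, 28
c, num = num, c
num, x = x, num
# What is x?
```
Trace:
  c=26, num=9, x=28
  c=9, num=26, x=28
  c=9, num=28, x=26

Final answer: 26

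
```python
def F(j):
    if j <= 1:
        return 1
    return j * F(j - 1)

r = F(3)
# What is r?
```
Call trace:
F(j=3)
  F(j=2)
    F(j=1)
    -> return 1
  -> return 2
-> return 6

Final answer: 6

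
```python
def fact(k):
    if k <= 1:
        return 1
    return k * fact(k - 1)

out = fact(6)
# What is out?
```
Call trace:
fact(k=6)
  fact(k=5)
    fact(k=4)
      fact(k=3)
        fact(k=2)
          fact(k=1)
          -> return 1
        -> return 2
      -> return 6
    -> return 24
  -> return 120
-> return 720

Final answer: 720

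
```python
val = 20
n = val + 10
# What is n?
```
Trace:
  val=20
  val=20, n=30

Final answer: 30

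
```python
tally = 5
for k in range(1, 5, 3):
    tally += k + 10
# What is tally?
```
Trace:
  tally=5
  tally=16, k=1
  tally=30, k=4

Final answer: 30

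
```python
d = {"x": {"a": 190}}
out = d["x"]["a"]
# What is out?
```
Trace:
  d={'x': {'a': 190}}
  d={'x': {'a': 190}}, out=190

Final answer: 190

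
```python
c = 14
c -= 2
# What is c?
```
Trace:
  c=14
  c=12

Final answer: 12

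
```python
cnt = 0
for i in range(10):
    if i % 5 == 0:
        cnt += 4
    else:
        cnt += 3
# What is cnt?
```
Trace:
  cnt=0
  cnt=4, i=0
  cnt=7, i=1
  cnt=10, i=2
  cnt=13, i=3
  cnt=16, i=4
  cnt=20, i=5
  cnt=23, i=6
  cnt=26, i=7
  cnt=29, i=8
  cnt=32, i=9

Final answer: 32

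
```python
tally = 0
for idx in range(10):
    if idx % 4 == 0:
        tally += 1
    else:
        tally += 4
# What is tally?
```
Trace:
  tally=0
  tally=1, idx=0
  tally=5, idx=1
  tally=9, idx=2
  tally=13, idx=3
  tally=14, idx=4
  tally=18, idx=5
  tally=22, idx=6
  tally=26, idx=7
  tally=27, idx=8
  tally=31, idx=9

Final answer: 31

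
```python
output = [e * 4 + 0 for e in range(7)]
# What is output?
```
Trace:
  e=0
  e=1
  e=2
  e=3
  e=4
  e=5
  e=6
  output=[0, 4, 8, 12, 16, 20, 24]

Final answer: [0, 4, 8, 12, 16, 20, 24]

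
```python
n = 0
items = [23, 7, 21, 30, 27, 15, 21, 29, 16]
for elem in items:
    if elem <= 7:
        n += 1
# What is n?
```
Trace:
  n=0
  n=0, elem=23
  n=1, elem=7
  n=1, elem=21
  n=1, elem=30
  n=1, elem=27
  n=1, elem=15
  n=1, elem=21
  n=1, elem=29
  n=1, elem=16

Final answer: 1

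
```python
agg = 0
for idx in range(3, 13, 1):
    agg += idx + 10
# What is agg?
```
Trace:
  agg=0
  agg=13, idx=3
  agg=27, idx=4
  agg=42, idx=5
  agg=58, idx=6
  agg=75, idx=7
  agg=93, idx=8
  agg=112, idx=9
  agg=132, idx=10
  agg=153, idx=11
  agg=175, idx=12

Final answer: 175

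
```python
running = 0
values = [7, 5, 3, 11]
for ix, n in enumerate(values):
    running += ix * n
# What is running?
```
Trace:
  running=0
  running=0, ix=0, n=7
  running=5, ix=1, n=5
  running=11, ix=2, n=3
  running=44, ix=3, n=11

Final answer: 44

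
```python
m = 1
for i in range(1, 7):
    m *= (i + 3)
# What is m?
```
Trace:
  m=1
  m=4, i=1
  m=20, i=2
  m=120, i=3
  m=840, i=4
  m=6720, i=5
  m=60480, i=6

Final answer: 60480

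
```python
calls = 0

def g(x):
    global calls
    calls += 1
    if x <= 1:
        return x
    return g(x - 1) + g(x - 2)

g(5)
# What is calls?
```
Call trace (a repeated sub-call is expanded the first time; later identical calls just restate its return value):
g(x=5)
  g(x=4)
    g(x=3)
      g(x=2)
        g(x=1)
        -> return 1
        g(x=0)
        -> return 0
      -> return 1
      g(x=1)
      -> return 1
    -> return 2
    g(x=2) -> return 1  (same call as traced above)
  -> return 3
  g(x=3) -> return 2  (same call as traced above)
-> return 5

calls is incremented once per call, so count the calls in each subtree. Let C(x) = number of calls made by g(x).
C(0) = C(1) = 1 (base case, no recursion); C(x) = 1 + C(x - 1) + C(x - 2) otherwise.
C(2) = 1 + C(1) + C(0) = 1 + 1 + 1 = 3
C(3) = 1 + C(2) + C(1) = 1 + 3 + 1 = 5
C(4) = 1 + C(3) + C(2) = 1 + 5 + 3 = 9
C(5) = 1 + C(4) + C(3) = 1 + 9 + 5 = 15
calls = C(5) = 15

Final answer: 15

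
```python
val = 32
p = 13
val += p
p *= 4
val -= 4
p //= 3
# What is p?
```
Trace:
  val=32
  val=32, p=13
  val=45, p=13
  val=45, p=52
  val=41, p=52
  val=41, p=17

Final answer: 17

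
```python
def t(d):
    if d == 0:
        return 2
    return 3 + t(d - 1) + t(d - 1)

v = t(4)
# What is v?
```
Call trace (a repeated sub-call is expanded the first time; later identical calls just restate its return value):
t(d=4)
  t(d=3)
    t(d=2)
      t(d=1)
        t(d=0)
        -> return 2
        t(d=0)
        -> return 2
      -> return 7
      t(d=1) -> return 7  (same call as traced above)
    -> return 17
    t(d=2) -> return 17  (same call as traced above)
  -> return 37
  t(d=3) -> return 37  (same call as traced above)
-> return 77

Final answer: 77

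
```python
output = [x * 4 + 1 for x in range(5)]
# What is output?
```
Trace:
  x=0
  x=1
  x=2
  x=3
  x=4
  output=[1, 5, 9, 13, 17]

Final answer: [1, 5, 9, 13, 17]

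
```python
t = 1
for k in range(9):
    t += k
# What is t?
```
Trace:
  t=1
  t=1, k=0
  t=2, k=1
  t=4, k=2
  t=7, k=3
  t=11, k=4
  t=16, k=5
  t=22, k=6
  t=29, k=7
  t=37, k=8

Final answer: 37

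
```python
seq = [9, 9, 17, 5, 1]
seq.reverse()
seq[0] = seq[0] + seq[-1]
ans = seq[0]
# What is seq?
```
Trace:
  seq=[9, 9, 17, 5, 1]
  seq=[1, 5, 17, 9, 9]
  seq=[10, 5, 17, 9, 9]
  seq=[10, 5, 17, 9, 9], ans=10

Final answer: [10, 5, 17, 9, 9]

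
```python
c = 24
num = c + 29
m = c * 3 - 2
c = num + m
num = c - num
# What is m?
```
Trace:
  c=24
  c=24, num=53
  c=24, num=53, m=70
  c=123, num=53, m=70
  c=123, num=70, m=70

Final answer: 70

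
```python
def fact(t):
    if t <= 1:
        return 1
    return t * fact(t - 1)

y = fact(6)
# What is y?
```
Call trace:
fact(t=6)
  fact(t=5)
    fact(t=4)
      fact(t=3)
        fact(t=2)
          fact(t=1)
          -> return 1
        -> return 2
      -> return 6
    -> return 24
  -> return 120
-> return 720

Final answer: 720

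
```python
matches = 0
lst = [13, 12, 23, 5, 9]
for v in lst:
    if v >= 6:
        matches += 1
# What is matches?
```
Trace:
  matches=0
  matches=1, v=13
  matches=2, v=12
  matches=3, v=23
  matches=3, v=5
  matches=4, v=9

Final answer: 4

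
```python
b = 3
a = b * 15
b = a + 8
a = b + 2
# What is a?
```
Trace:
  b=3
  b=3, a=45
  b=53, a=45
  b=53, a=55

Final answer: 55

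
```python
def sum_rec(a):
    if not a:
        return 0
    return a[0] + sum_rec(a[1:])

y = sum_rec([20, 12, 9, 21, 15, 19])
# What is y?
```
Call trace:
sum_rec(a=[20, 12, 9, 21, 15, 19])
  sum_rec(a=[12, 9, 21, 15, 19])
    sum_rec(a=[9, 21, 15, 19])
      sum_rec(a=[21, 15, 19])
        sum_rec(a=[15, 19])
          sum_rec(a=[19])
            sum_rec(a=[])
            -> return 0
          -> return 19
        -> return 34
      -> return 55
    -> return 64
  -> return 76
-> return 96

Final answer: 96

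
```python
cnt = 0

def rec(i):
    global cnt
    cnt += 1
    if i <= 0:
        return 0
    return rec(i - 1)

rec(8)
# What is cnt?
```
Call trace:
rec(i=8)
  rec(i=7)
    rec(i=6)
      rec(i=5)
        rec(i=4)
          rec(i=3)
            rec(i=2)
              rec(i=1)
                rec(i=0)
                -> return 0
              -> return 0
            -> return 0
          -> return 0
        -> return 0
      -> return 0
    -> return 0
  -> return 0
-> return 0

cnt is incremented once per call. rec is entered once for each i = 8, 7, 6, 5, 4, 3, 2, 1, 0 (the i <= 0 call returns without recursing), i.e. 8 + 1 calls.
cnt = 9

Final answer: 9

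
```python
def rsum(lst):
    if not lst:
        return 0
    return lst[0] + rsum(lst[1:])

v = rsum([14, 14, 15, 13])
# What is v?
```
Call trace:
rsum(lst=[14, 14, 15, 13])
  rsum(lst=[14, 15, 13])
    rsum(lst=[15, 13])
      rsum(lst=[13])
        rsum(lst=[])
        -> return 0
      -> return 13
    -> return 28
  -> return 42
-> return 56

Final answer: 56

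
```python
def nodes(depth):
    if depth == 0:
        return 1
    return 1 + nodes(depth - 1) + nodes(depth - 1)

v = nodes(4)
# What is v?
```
Call trace (a repeated sub-call is expanded the first time; later identical calls just restate its return value):
nodes(depth=4)
  nodes(depth=3)
    nodes(depth=2)
      nodes(depth=1)
        nodes(depth=0)
        -> return 1
        nodes(depth=0)
        -> return 1
      -> return 3
      nodes(depth=1) -> return 3  (same call as traced above)
    -> return 7
    nodes(depth=2) -> return 7  (same call as traced above)
  -> return 15
  nodes(depth=3) -> return 15  (same call as traced above)
-> return 31

Final answer: 31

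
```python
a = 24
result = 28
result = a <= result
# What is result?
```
Trace:
  a=24
  a=24, result=28
  a=24, result=True

Final answer: True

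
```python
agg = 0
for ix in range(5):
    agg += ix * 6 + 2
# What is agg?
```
Trace:
  agg=0
  agg=2, ix=0
  agg=10, ix=1
  agg=24, ix=2
  agg=44, ix=3
  agg=70, ix=4

Final answer: 70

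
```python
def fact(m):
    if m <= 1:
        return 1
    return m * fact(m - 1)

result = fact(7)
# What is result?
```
Call trace:
fact(m=7)
  fact(m=6)
    fact(m=5)
      fact(m=4)
        fact(m=3)
          fact(m=2)
            fact(m=1)
            -> return 1
          -> return 2
        -> return 6
      -> return 24
    -> return 120
  -> return 720
-> return 5040

Final answer: 5040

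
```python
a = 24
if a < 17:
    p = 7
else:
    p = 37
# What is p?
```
Trace:
  a=24
  a=24, p=37

Final answer: 37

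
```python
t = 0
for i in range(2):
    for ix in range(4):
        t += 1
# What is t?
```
Trace:
  t=0
  t=1, i=0, ix=0
  t=2, i=0, ix=1
  t=3, i=0, ix=2
  t=4, i=0, ix=3
  t=5, i=1, ix=0
  t=6, i=1, ix=1
  t=7, i=1, ix=2
  t=8, i=1, ix=3

Final answer: 8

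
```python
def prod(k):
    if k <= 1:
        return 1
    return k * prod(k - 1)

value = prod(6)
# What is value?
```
Call trace:
prod(k=6)
  prod(k=5)
    prod(k=4)
      prod(k=3)
        prod(k=2)
          prod(k=1)
          -> return 1
        -> return 2
      -> return 6
    -> return 24
  -> return 120
-> return 720

Final answer: 720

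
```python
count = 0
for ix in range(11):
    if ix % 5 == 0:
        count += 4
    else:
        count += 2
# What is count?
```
Trace:
  count=0
  count=4, ix=0
  count=6, ix=1
  count=8, ix=2
  count=10, ix=3
  count=12, ix=4
  count=16, ix=5
  count=18, ix=6
  count=20, ix=7
  count=22, ix=8
  count=24, ix=9
  count=28, ix=10

Final answer: 28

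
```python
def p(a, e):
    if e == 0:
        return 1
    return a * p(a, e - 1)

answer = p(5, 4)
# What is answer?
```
Call trace:
p(a=5, e=4)
  p(a=5, e=3)
    p(a=5, e=2)
      p(a=5, e=1)
        p(a=5, e=0)
        -> return 1
      -> return 5
    -> return 25
  -> return 125
-> return 625

Final answer: 625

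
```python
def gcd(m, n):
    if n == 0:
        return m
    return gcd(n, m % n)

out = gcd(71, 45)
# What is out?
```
Call trace:
gcd(m=71, n=45)
  gcd(m=45, n=26)
    gcd(m=26, n=19)
      gcd(m=19, n=7)
        gcd(m=7, n=5)
          gcd(m=5, n=2)
            gcd(m=2, n=1)
              gcd(m=1, n=0)
              -> return 1
            -> return 1
          -> return 1
        -> return 1
      -> return 1
    -> return 1
  -> return 1
-> return 1

Final answer: 1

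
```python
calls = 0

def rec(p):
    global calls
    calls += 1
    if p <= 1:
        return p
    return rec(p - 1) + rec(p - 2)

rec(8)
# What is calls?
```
Call trace (a repeated sub-call is expanded the first time; later identical calls just restate its return value):
rec(p=8)
  rec(p=7)
    rec(p=6)
      rec(p=5)
        rec(p=4)
          rec(p=3)
            rec(p=2)
              rec(p=1)
              -> return 1
              rec(p=0)
              -> return 0
            -> return 1
            rec(p=1)
            -> return 1
          -> return 2
          rec(p=2) -> return 1  (same call as traced above)
        -> return 3
        rec(p=3) -> return 2  (same call as traced above)
      -> return 5
      rec(p=4) -> return 3  (same call as traced above)
    -> return 8
    rec(p=5) -> return 5  (same call as traced above)
  -> return 13
  rec(p=6) -> return 8  (same call as traced above)
-> return 21

calls is incremented once per call, so count the calls in each subtree. Let C(p) = number of calls made by rec(p).
C(0) = C(1) = 1 (base case, no recursion); C(p) = 1 + C(p - 1) + C(p - 2) otherwise.
C(2) = 1 + C(1) + C(0) = 1 + 1 + 1 = 3
C(3) = 1 + C(2) + C(1) = 1 + 3 + 1 = 5
C(4) = 1 + C(3) + C(2) = 1 + 5 + 3 = 9
C(5) = 1 + C(4) + C(3) = 1 + 9 + 5 = 15
C(6) = 1 + C(5) + C(4) = 1 + 15 + 9 = 25
C(7) = 1 + C(6) + C(5) = 1 + 25 + 15 = 41
C(8) = 1 + C(7) + C(6) = 1 + 41 + 25 = 67
calls = C(8) = 67

Final answer: 67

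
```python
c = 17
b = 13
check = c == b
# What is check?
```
Trace:
  c=17
  c=17, b=13
  c=17, b=13, check=False

Final answer: False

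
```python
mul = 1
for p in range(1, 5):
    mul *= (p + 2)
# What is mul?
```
Trace:
  mul=1
  mul=3, p=1
  mul=12, p=2
  mul=60, p=3
  mul=360, p=4

Final answer: 360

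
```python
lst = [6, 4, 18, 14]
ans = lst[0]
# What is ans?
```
Trace:
  lst=[6, 4, 18, 14]
  lst=[6, 4, 18, 14], ans=6

Final answer: 6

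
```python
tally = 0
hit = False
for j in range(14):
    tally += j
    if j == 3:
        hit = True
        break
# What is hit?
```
Trace:
  tally=0
  tally=0, hit=False
  tally=0, hit=False, j=0
  tally=1, hit=False, j=1
  tally=3, hit=False, j=2
  tally=6, hit=True, j=3

Final answer: True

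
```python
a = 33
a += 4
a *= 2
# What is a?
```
Trace:
  a=33
  a=37
  a=74

Final answer: 74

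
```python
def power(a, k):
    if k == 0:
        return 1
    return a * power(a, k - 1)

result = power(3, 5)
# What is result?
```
Call trace:
power(a=3, k=5)
  power(a=3, k=4)
    power(a=3, k=3)
      power(a=3, k=2)
        power(a=3, k=1)
          power(a=3, k=0)
          -> return 1
        -> return 3
      -> return 9
    -> return 27
  -> return 81
-> return 243

Final answer: 243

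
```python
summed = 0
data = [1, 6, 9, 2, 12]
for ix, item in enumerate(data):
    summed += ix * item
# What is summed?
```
Trace:
  summed=0
  summed=0, ix=0, item=1
  summed=6, ix=1, item=6
  summed=24, ix=2, item=9
  summed=30, ix=3, item=2
  summed=78, ix=4, item=12

Final answer: 78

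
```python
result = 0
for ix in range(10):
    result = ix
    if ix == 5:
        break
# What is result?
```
Trace:
  result=0
  result=0, ix=0
  result=1, ix=1
  result=2, ix=2
  result=3, ix=3
  result=4, ix=4
  result=5, ix=5

Final answer: 5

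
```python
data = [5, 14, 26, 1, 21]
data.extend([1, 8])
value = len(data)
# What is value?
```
Trace:
  data=[5, 14, 26, 1, 21]
  data=[5, 14, 26, 1, 21, 1, 8]
  data=[5, 14, 26, 1, 21, 1, 8], value=7

Final answer: 7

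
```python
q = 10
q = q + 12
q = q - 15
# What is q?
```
Trace:
  q=10
  q=22
  q=7

Final answer: 7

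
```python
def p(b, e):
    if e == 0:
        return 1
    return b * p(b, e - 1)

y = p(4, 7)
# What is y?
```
Call trace:
p(b=4, e=7)
  p(b=4, e=6)
    p(b=4, e=5)
      p(b=4, e=4)
        p(b=4, e=3)
          p(b=4, e=2)
            p(b=4, e=1)
              p(b=4, e=0)
              -> return 1
            -> return 4
          -> return 16
        -> return 64
      -> return 256
    -> return 1024
  -> return 4096
-> return 16384

Final answer: 16384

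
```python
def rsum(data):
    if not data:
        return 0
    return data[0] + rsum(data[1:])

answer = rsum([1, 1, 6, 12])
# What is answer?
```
Call trace:
rsum(data=[1, 1, 6, 12])
  rsum(data=[1, 6, 12])
    rsum(data=[6, 12])
      rsum(data=[12])
        rsum(data=[])
        -> return 0
      -> return 12
    -> return 18
  -> return 19
-> return 20

Final answer: 20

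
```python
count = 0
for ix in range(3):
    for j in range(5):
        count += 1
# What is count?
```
Trace:
  count=0
  count=1, ix=0, j=0
  count=2, ix=0, j=1
  count=3, ix=0, j=2
  count=4, ix=0, j=3
  count=5, ix=0, j=4
  count=6, ix=1, j=0
  count=7, ix=1, j=1
  count=8, ix=1, j=2
  count=9, ix=1, j=3
  count=10, ix=1, j=4
  count=11, ix=2, j=0
  count=12, ix=2, j=1
  count=13, ix=2, j=2
  count=14, ix=2, j=3
  count=15, ix=2, j=4

Final answer: 15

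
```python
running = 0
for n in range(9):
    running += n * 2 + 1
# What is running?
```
Trace:
  running=0
  running=1, n=0
  running=4, n=1
  running=9, n=2
  running=16, n=3
  running=25, n=4
  running=36, n=5
  running=49, n=6
  running=64, n=7
  running=81, n=8

Final answer: 81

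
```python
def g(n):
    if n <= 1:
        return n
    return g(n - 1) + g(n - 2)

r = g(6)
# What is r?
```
Call trace (a repeated sub-call is expanded the first time; later identical calls just restate its return value):
g(n=6)
  g(n=5)
    g(n=4)
      g(n=3)
        g(n=2)
          g(n=1)
          -> return 1
          g(n=0)
          -> return 0
        -> return 1
        g(n=1)
        -> return 1
      -> return 2
      g(n=2) -> return 1  (same call as traced above)
    -> return 3
    g(n=3) -> return 2  (same call as traced above)
  -> return 5
  g(n=4) -> return 3  (same call as traced above)
-> return 8

Final answer: 8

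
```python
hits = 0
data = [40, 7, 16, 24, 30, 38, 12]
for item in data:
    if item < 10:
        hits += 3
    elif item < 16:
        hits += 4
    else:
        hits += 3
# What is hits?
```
Trace:
  hits=0
  hits=3, item=40
  hits=6, item=7
  hits=9, item=16
  hits=12, item=24
  hits=15, item=30
  hits=18, item=38
  hits=22, item=12

Final answer: 22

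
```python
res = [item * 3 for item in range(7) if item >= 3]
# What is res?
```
Trace:
  item=0
  item=1
  item=2
  item=3
  item=4
  item=5
  item=6
  res=[9, 12, 15, 18]

Final answer: [9, 12, 15, 18]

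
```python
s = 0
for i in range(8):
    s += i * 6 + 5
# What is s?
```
Trace:
  s=0
  s=5, i=0
  s=16, i=1
  s=33, i=2
  s=56, i=3
  s=85, i=4
  s=120, i=5
  s=161, i=6
  s=208, i=7

Final answer: 208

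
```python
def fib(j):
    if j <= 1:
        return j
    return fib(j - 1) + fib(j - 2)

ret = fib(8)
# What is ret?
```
Call trace (a repeated sub-call is expanded the first time; later identical calls just restate its return value):
fib(j=8)
  fib(j=7)
    fib(j=6)
      fib(j=5)
        fib(j=4)
          fib(j=3)
            fib(j=2)
              fib(j=1)
              -> return 1
              fib(j=0)
              -> return 0
            -> return 1
            fib(j=1)
            -> return 1
          -> return 2
          fib(j=2) -> return 1  (same call as traced above)
        -> return 3
        fib(j=3) -> return 2  (same call as traced above)
      -> return 5
      fib(j=4) -> return 3  (same call as traced above)
    -> return 8
    fib(j=5) -> return 5  (same call as traced above)
  -> return 13
  fib(j=6) -> return 8  (same call as traced above)
-> return 21

Final answer: 21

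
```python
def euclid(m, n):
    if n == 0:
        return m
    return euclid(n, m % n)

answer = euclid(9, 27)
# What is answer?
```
Call trace:
euclid(m=9, n=27)
  euclid(m=27, n=9)
    euclid(m=9, n=0)
    -> return 9
  -> return 9
-> return 9

Final answer: 9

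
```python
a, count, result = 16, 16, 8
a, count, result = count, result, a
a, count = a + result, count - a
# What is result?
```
Trace:
  a=16, count=16, result=8
  a=16, count=8, result=16
  a=32, count=-8, result=16

Final answer: 16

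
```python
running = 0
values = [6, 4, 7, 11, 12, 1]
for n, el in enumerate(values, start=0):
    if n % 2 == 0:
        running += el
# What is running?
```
Trace:
  running=0
  running=6, n=0, el=6
  running=6, n=1, el=4
  running=13, n=2, el=7
  running=13, n=3, el=11
  running=25, n=4, el=12
  running=25, n=5, el=1

Final answer: 25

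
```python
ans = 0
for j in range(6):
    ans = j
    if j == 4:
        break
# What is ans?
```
Trace:
  ans=0
  ans=0, j=0
  ans=1, j=1
  ans=2, j=2
  ans=3, j=3
  ans=4, j=4

Final answer: 4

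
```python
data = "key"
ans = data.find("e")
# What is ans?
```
Trace:
  data='key'
  data='key', ans=1

Final answer: 1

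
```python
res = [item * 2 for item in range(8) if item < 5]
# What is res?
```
Trace:
  item=0
  item=1
  item=2
  item=3
  item=4
  item=5
  item=6
  item=7
  res=[0, 2, 4, 6, 8]

Final answer: [0, 2, 4, 6, 8]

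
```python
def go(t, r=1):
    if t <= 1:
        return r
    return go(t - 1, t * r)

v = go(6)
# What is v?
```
Call trace:
go(t=6, r=1)
  go(t=5, r=6)
    go(t=4, r=30)
      go(t=3, r=120)
        go(t=2, r=360)
          go(t=1, r=720)
          -> return 720
        -> return 720
      -> return 720
    -> return 720
  -> return 720
-> return 720

Final answer: 720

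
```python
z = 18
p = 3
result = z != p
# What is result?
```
Trace:
  z=18
  z=18, p=3
  z=18, p=3, result=True

Final answer: True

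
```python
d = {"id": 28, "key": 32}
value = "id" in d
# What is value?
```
Trace:
  d={'id': 28, 'key': 32}
  d={'id': 28, 'key': 32}, value=True

Final answer: True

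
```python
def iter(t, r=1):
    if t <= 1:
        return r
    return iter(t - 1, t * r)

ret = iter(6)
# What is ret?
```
Call trace:
iter(t=6, r=1)
  iter(t=5, r=6)
    iter(t=4, r=30)
      iter(t=3, r=120)
        iter(t=2, r=360)
          iter(t=1, r=720)
          -> return 720
        -> return 720
      -> return 720
    -> return 720
  -> return 720
-> return 720

Final answer: 720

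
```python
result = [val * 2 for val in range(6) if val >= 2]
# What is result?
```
Trace:
  val=0
  val=1
  val=2
  val=3
  val=4
  val=5
  result=[4, 6, 8, 10]

Final answer: [4, 6, 8, 10]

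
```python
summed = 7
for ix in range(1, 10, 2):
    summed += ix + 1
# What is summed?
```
Trace:
  summed=7
  summed=9, ix=1
  summed=13, ix=3
  summed=19, ix=5
  summed=27, ix=7
  summed=37, ix=9

Final answer: 37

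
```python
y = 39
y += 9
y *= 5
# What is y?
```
Trace:
  y=39
  y=48
  y=240

Final answer: 240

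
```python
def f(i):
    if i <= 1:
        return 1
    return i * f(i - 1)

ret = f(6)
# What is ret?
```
Call trace:
f(i=6)
  f(i=5)
    f(i=4)
      f(i=3)
        f(i=2)
          f(i=1)
          -> return 1
        -> return 2
      -> return 6
    -> return 24
  -> return 120
-> return 720

Final answer: 720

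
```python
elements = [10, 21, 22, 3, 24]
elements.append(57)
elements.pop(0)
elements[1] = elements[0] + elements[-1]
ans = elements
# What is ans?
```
Trace:
  elements=[10, 21, 22, 3, 24]
  elements=[10, 21, 22, 3, 24, 57]
  elements=[21, 22, 3, 24, 57]
  elements=[21, 78, 3, 24, 57]
  elements=[21, 78, 3, 24, 57], ans=[21, 78, 3, 24, 57]

Final answer: [21, 78, 3, 24, 57]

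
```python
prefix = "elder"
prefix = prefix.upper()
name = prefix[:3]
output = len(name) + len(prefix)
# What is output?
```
Trace:
  prefix='elder'
  prefix='ELDER'
  prefix='ELDER', name='ELD'
  prefix='ELDER', name='ELD', output=8

Final answer: 8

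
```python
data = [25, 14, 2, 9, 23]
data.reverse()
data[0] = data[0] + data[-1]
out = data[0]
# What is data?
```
Trace:
  data=[25, 14, 2, 9, 23]
  data=[23, 9, 2, 14, 25]
  data=[48, 9, 2, 14, 25]
  data=[48, 9, 2, 14, 25], out=48

Final answer: [48, 9, 2, 14, 25]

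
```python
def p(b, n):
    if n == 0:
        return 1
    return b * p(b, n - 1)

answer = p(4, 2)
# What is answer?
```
Call trace:
p(b=4, n=2)
  p(b=4, n=1)
    p(b=4, n=0)
    -> return 1
  -> return 4
-> return 16

Final answer: 16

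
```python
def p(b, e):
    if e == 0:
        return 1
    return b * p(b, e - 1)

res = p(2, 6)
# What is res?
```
Call trace:
p(b=2, e=6)
  p(b=2, e=5)
    p(b=2, e=4)
      p(b=2, e=3)
        p(b=2, e=2)
          p(b=2, e=1)
            p(b=2, e=0)
            -> return 1
          -> return 2
        -> return 4
      -> return 8
    -> return 16
  -> return 32
-> return 64

Final answer: 64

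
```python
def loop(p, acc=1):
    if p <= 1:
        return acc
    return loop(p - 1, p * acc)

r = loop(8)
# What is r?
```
Call trace:
loop(p=8, acc=1)
  loop(p=7, acc=8)
    loop(p=6, acc=56)
      loop(p=5, acc=336)
        loop(p=4, acc=1680)
          loop(p=3, acc=6720)
            loop(p=2, acc=20160)
              loop(p=1, acc=40320)
              -> return 40320
            -> return 40320
          -> return 40320
        -> return 40320
      -> return 40320
    -> return 40320
  -> return 40320
-> return 40320

Final answer: 40320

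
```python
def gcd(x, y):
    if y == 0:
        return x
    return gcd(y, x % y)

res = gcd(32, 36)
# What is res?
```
Call trace:
gcd(x=32, y=36)
  gcd(x=36, y=32)
    gcd(x=32, y=4)
      gcd(x=4, y=0)
      -> return 4
    -> return 4
  -> return 4
-> return 4

Final answer: 4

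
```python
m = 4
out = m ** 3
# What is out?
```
Trace:
  m=4
  m=4, out=64

Final answer: 64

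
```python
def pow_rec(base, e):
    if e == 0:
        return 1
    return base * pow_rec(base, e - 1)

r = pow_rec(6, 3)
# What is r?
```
Call trace:
pow_rec(base=6, e=3)
  pow_rec(base=6, e=2)
    pow_rec(base=6, e=1)
      pow_rec(base=6, e=0)
      -> return 1
    -> return 6
  -> return 36
-> return 216

Final answer: 216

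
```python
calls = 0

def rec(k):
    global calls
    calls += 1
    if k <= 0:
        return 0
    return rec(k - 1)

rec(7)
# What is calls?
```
Call trace:
rec(k=7)
  rec(k=6)
    rec(k=5)
      rec(k=4)
        rec(k=3)
          rec(k=2)
            rec(k=1)
              rec(k=0)
              -> return 0
            -> return 0
          -> return 0
        -> return 0
      -> return 0
    -> return 0
  -> return 0
-> return 0

calls is incremented once per call. rec is entered once for each k = 7, 6, 5, 4, 3, 2, 1, 0 (the k <= 0 call returns without recursing), i.e. 7 + 1 calls.
calls = 8

Final answer: 8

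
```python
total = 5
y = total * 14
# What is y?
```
Trace:
  total=5
  total=5, y=70

Final answer: 70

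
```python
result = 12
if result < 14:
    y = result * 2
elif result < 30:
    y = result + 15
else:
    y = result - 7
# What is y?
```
Trace:
  result=12
  result=12, y=24

Final answer: 24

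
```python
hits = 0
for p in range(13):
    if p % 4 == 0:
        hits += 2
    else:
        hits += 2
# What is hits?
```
Trace:
  hits=0
  hits=2, p=0
  hits=4, p=1
  hits=6, p=2
  hits=8, p=3
  hits=10, p=4
  hits=12, p=5
  hits=14, p=6
  hits=16, p=7
  hits=18, p=8
  hits=20, p=9
  hits=22, p=10
  hits=24, p=11
  hits=26, p=12

Final answer: 26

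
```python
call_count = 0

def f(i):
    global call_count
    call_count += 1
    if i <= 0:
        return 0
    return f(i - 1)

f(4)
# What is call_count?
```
Call trace:
f(i=4)
  f(i=3)
    f(i=2)
      f(i=1)
        f(i=0)
        -> return 0
      -> return 0
    -> return 0
  -> return 0
-> return 0

call_count is incremented once per call. f is entered once for each i = 4, 3, 2, 1, 0 (the i <= 0 call returns without recursing), i.e. 4 + 1 calls.
call_count = 5

Final answer: 5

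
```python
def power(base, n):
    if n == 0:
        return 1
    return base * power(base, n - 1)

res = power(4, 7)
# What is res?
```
Call trace:
power(base=4, n=7)
  power(base=4, n=6)
    power(base=4, n=5)
      power(base=4, n=4)
        power(base=4, n=3)
          power(base=4, n=2)
            power(base=4, n=1)
              power(base=4, n=0)
              -> return 1
            -> return 4
          -> return 16
        -> return 64
      -> return 256
    -> return 1024
  -> return 4096
-> return 16384

Final answer: 16384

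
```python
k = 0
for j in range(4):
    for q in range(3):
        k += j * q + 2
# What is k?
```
Trace:
  k=0
  k=2, j=0, q=0
  k=4, j=0, q=1
  k=6, j=0, q=2
  k=8, j=1, q=0
  k=11, j=1, q=1
  k=15, j=1, q=2
  k=17, j=2, q=0
  k=21, j=2, q=1
  k=27, j=2, q=2
  k=29, j=3, q=0
  k=34, j=3, q=1
  k=42, j=3, q=2

Final answer: 42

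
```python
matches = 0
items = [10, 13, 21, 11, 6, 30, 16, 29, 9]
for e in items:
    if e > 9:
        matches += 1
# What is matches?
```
Trace:
  matches=0
  matches=1, e=10
  matches=2, e=13
  matches=3, e=21
  matches=4, e=11
  matches=4, e=6
  matches=5, e=30
  matches=6, e=16
  matches=7, e=29
  matches=7, e=9

Final answer: 7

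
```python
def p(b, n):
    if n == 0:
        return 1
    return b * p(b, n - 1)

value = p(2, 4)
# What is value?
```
Call trace:
p(b=2, n=4)
  p(b=2, n=3)
    p(b=2, n=2)
      p(b=2, n=1)
        p(b=2, n=0)
        -> return 1
      -> return 2
    -> return 4
  -> return 8
-> return 16

Final answer: 16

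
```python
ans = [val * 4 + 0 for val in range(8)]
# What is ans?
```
Trace:
  val=0
  val=1
  val=2
  val=3
  val=4
  val=5
  val=6
  val=7
  ans=[0, 4, 8, 12, 16, 20, 24, 28]

Final answer: [0, 4, 8, 12, 16, 20, 24, 28]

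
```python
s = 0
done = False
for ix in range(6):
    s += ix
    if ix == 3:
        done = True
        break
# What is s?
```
Trace:
  s=0
  s=0, done=False
  s=0, done=False, ix=0
  s=1, done=False, ix=1
  s=3, done=False, ix=2
  s=6, done=True, ix=3

Final answer: 6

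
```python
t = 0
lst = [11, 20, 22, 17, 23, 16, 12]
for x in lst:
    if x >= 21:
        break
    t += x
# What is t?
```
Trace:
  t=0
  t=11, x=11
  t=31, x=20
  t=31, x=22

Final answer: 31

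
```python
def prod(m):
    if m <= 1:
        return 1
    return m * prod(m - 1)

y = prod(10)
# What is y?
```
Call trace:
prod(m=10)
  prod(m=9)
    prod(m=8)
      prod(m=7)
        prod(m=6)
          prod(m=5)
            prod(m=4)
              prod(m=3)
                prod(m=2)
                  prod(m=1)
                  -> return 1
                -> return 2
              -> return 6
            -> return 24
          -> return 120
        -> return 720
      -> return 5040
    -> return 40320
  -> return 362880
-> return 3628800

Final answer: 3628800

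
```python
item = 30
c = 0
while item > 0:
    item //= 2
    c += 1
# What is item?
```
Trace:
  item=30
  item=30, c=0
  item=15, c=1
  item=7, c=2
  item=3, c=3
  item=1, c=4
  item=0, c=5

Final answer: 0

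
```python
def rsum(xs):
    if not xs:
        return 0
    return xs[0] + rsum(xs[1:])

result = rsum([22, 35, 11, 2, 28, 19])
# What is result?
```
Call trace:
rsum(xs=[22, 35, 11, 2, 28, 19])
  rsum(xs=[35, 11, 2, 28, 19])
    rsum(xs=[11, 2, 28, 19])
      rsum(xs=[2, 28, 19])
        rsum(xs=[28, 19])
          rsum(xs=[19])
            rsum(xs=[])
            -> return 0
          -> return 19
        -> return 47
      -> return 49
    -> return 60
  -> return 95
-> return 117

Final answer: 117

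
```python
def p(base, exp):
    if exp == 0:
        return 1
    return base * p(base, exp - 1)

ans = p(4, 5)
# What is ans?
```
Call trace:
p(base=4, exp=5)
  p(base=4, exp=4)
    p(base=4, exp=3)
      p(base=4, exp=2)
        p(base=4, exp=1)
          p(base=4, exp=0)
          -> return 1
        -> return 4
      -> return 16
    -> return 64
  -> return 256
-> return 1024

Final answer: 1024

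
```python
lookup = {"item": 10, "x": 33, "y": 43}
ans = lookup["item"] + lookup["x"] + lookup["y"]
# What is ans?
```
Trace:
  lookup={'item': 10, 'x': 33, 'y': 43}
  lookup={'item': 10, 'x': 33, 'y': 43}, ans=86

Final answer: 86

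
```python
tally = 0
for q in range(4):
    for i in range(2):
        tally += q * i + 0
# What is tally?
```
Trace:
  tally=0
  tally=0, q=0, i=0
  tally=0, q=0, i=1
  tally=0, q=1, i=0
  tally=1, q=1, i=1
  tally=1, q=2, i=0
  tally=3, q=2, i=1
  tally=3, q=3, i=0
  tally=6, q=3, i=1

Final answer: 6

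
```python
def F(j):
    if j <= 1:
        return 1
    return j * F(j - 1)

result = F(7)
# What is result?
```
Call trace:
F(j=7)
  F(j=6)
    F(j=5)
      F(j=4)
        F(j=3)
          F(j=2)
            F(j=1)
            -> return 1
          -> return 2
        -> return 6
      -> return 24
    -> return 120
  -> return 720
-> return 5040

Final answer: 5040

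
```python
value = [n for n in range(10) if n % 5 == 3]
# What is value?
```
Trace:
  n=0
  n=1
  n=2
  n=3
  n=4
  n=5
  n=6
  n=7
  n=8
  n=9
  value=[3, 8]

Final answer: [3, 8]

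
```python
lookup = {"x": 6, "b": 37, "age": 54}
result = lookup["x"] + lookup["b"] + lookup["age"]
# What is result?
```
Trace:
  lookup={'x': 6, 'b': 37, 'age': 54}
  lookup={'x': 6, 'b': 37, 'age': 54}, result=97

Final answer: 97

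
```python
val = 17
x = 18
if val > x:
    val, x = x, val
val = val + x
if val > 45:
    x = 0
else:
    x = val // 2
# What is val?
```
Trace:
  val=17
  val=17, x=18
  val=17, x=18
  val=35, x=18
  val=35, x=17

Final answer: 35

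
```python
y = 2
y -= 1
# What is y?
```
Trace:
  y=2
  y=1

Final answer: 1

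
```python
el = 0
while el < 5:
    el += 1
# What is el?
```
Trace:
  el=0
  el=1
  el=2
  el=3
  el=4
  el=5

Final answer: 5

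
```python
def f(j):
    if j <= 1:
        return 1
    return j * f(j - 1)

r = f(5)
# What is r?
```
Call trace:
f(j=5)
  f(j=4)
    f(j=3)
      f(j=2)
        f(j=1)
        -> return 1
      -> return 2
    -> return 6
  -> return 24
-> return 120

Final answer: 120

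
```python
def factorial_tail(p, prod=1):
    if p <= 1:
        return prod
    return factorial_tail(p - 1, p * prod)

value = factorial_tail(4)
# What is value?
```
Call trace:
factorial_tail(p=4, prod=1)
  factorial_tail(p=3, prod=4)
    factorial_tail(p=2, prod=12)
      factorial_tail(p=1, prod=24)
      -> return 24
    -> return 24
  -> return 24
-> return 24

Final answer: 24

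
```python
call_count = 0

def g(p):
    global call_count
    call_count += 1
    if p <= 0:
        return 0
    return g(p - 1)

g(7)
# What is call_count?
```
Call trace:
g(p=7)
  g(p=6)
    g(p=5)
      g(p=4)
        g(p=3)
          g(p=2)
            g(p=1)
              g(p=0)
              -> return 0
            -> return 0
          -> return 0
        -> return 0
      -> return 0
    -> return 0
  -> return 0
-> return 0

call_count is incremented once per call. g is entered once for each p = 7, 6, 5, 4, 3, 2, 1, 0 (the p <= 0 call returns without recursing), i.e. 7 + 1 calls.
call_count = 8

Final answer: 8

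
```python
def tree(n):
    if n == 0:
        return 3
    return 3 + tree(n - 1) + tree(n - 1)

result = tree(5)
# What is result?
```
Call trace (a repeated sub-call is expanded the first time; later identical calls just restate its return value):
tree(n=5)
  tree(n=4)
    tree(n=3)
      tree(n=2)
        tree(n=1)
          tree(n=0)
          -> return 3
          tree(n=0)
          -> return 3
        -> return 9
        tree(n=1) -> return 9  (same call as traced above)
      -> return 21
      tree(n=2) -> return 21  (same call as traced above)
    -> return 45
    tree(n=3) -> return 45  (same call as traced above)
  -> return 93
  tree(n=4) -> return 93  (same call as traced above)
-> return 189

Final answer: 189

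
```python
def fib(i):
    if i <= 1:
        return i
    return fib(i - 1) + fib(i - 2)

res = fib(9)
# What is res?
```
Call trace (a repeated sub-call is expanded the first time; later identical calls just restate its return value):
fib(i=9)
  fib(i=8)
    fib(i=7)
      fib(i=6)
        fib(i=5)
          fib(i=4)
            fib(i=3)
              fib(i=2)
                fib(i=1)
                -> return 1
                fib(i=0)
                -> return 0
              -> return 1
              fib(i=1)
              -> return 1
            -> return 2
            fib(i=2) -> return 1  (same call as traced above)
          -> return 3
          fib(i=3) -> return 2  (same call as traced above)
        -> return 5
        fib(i=4) -> return 3  (same call as traced above)
      -> return 8
      fib(i=5) -> return 5  (same call as traced above)
    -> return 13
    fib(i=6) -> return 8  (same call as traced above)
  -> return 21
  fib(i=7) -> return 13  (same call as traced above)
-> return 34

Final answer: 34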